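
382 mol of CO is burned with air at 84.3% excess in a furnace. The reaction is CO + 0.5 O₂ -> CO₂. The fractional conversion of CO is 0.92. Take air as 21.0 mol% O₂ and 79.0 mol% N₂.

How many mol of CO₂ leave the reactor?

351 mol

Stoichiometric O₂ = 0.5 × 382 = 191 mol; O₂ fed = 191 × 1.843 = 352 mol.
N₂ fed = 352 × 79/21 = 1324 mol.
Fuel reacted = 0.92 × 382 → ξ = 351.4 mol.
Outlet (n = n₀ + ν ξ):
  CO: 382 − 1(351.4) = 30.56
  O₂: 352 − 0.5(351.4) = 176.3
  N₂: 1324 (inert)
  CO₂: 0 + 1(351.4) = 351.4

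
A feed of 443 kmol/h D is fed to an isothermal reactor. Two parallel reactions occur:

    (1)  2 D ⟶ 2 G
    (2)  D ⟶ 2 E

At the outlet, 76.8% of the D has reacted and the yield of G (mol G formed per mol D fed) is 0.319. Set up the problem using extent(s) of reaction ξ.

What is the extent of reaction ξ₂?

Yield of G: 2ξ₁ / 443 = 0.319 → ξ₁ = 70.66 kmol/h.
Conversion of D: 2ξ₁ + 1ξ₂ = 0.768 × 443 = 340.2 → ξ₂ = 198.9 kmol/h.
Outlet amounts (n = n₀ + Σ ν·ξ):
  D: 443 − 2(70.66) − 1(198.9) = 102.8
  G: 0 + 2(70.66) = 141.3
  E: 0 + 2(198.9) = 397.8

ξ₂ = 199 kmol/h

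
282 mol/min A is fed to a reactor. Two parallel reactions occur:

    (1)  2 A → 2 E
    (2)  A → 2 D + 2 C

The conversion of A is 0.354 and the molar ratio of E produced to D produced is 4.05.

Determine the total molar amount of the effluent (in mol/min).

315 mol/min

Conversion of A: A consumed = 0.354 × 282 = 99.83 mol/min = 2ξ₁ + 1ξ₂.
Selectivity: 2ξ₁ / (2ξ₂) = 4.05 → ξ₁ = 4.05 ξ₂.
Substitute: (2·4.05 + 1) ξ₂ = 99.83 → ξ₂ = 10.97 mol/min, ξ₁ = 44.43 mol/min.
Outlet amounts (n = n₀ + Σ ν·ξ):
  A: 282 − 2(44.43) − 1(10.97) = 182.2
  E: 0 + 2(44.43) = 88.86
  D: 0 + 2(10.97) = 21.94
  C: 0 + 2(10.97) = 21.94
Total out = 182.2 + 88.86 + 21.94 + 21.94 = 314.9 mol/min.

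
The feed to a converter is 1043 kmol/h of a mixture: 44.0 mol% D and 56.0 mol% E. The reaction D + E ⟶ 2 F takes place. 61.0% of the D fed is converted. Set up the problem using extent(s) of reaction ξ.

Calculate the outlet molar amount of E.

304 kmol/h

D reacted = 0.61 × 458.9 = 279.9 kmol/h; ν_D = −1, so ξ = 279.9/1 = 279.9 kmol/h.
Outlet amounts (n = n₀ + ν ξ):
  D: 458.9 − 1(279.9) = 179
  E: 584.1 − 1(279.9) = 304.1
  F: 0 + 2(279.9) = 559.9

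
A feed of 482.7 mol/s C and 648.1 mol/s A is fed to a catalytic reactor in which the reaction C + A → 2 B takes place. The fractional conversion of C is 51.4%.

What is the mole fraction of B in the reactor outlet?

0.439

C reacted = 0.514 × 482.7 = 248.1 mol/s; ν_C = −1, so ξ = 248.1/1 = 248.1 mol/s.
Outlet amounts (n = n₀ + ν ξ):
  C: 482.7 − 1(248.1) = 234.6
  A: 648.1 − 1(248.1) = 400
  B: 0 + 2(248.1) = 496.2
Total out = 1131 mol/s; y_B = 496.2 / 1131 = 0.4388.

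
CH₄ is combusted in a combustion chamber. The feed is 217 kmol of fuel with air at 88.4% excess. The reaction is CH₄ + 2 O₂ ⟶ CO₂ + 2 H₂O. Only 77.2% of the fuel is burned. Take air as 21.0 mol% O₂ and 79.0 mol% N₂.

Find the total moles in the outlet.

Stoichiometric O₂ = 2 × 217 = 434 kmol; O₂ fed = 434 × 1.884 = 817.7 kmol.
N₂ fed = 817.7 × 79/21 = 3076 kmol.
Fuel reacted = 0.772 × 217 → ξ = 167.5 kmol.
Outlet (n = n₀ + ν ξ):
  CH₄: 217 − 1(167.5) = 49.48
  O₂: 817.7 − 2(167.5) = 482.6
  N₂: 3076 (inert)
  CO₂: 0 + 1(167.5) = 167.5
  H₂O: 0 + 2(167.5) = 335
Total out = 49.48 + 482.6 + 3076 + 167.5 + 335 = 4111 kmol.

4110 kmol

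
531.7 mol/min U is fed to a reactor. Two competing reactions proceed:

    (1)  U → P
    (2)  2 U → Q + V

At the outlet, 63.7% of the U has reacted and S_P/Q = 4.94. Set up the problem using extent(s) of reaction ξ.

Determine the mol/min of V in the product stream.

48.8 mol/min

Conversion of U: U consumed = 0.637 × 531.7 = 338.7 mol/min = 1ξ₁ + 2ξ₂.
Selectivity: 1ξ₁ / (1ξ₂) = 4.94 → ξ₁ = 4.94 ξ₂.
Substitute: (1·4.94 + 2) ξ₂ = 338.7 → ξ₂ = 48.8 mol/min, ξ₁ = 241.1 mol/min.
Outlet amounts (n = n₀ + Σ ν·ξ):
  U: 531.7 − 1(241.1) − 2(48.8) = 193
  P: 0 + 1(241.1) = 241.1
  Q: 0 + 1(48.8) = 48.8
  V: 0 + 1(48.8) = 48.8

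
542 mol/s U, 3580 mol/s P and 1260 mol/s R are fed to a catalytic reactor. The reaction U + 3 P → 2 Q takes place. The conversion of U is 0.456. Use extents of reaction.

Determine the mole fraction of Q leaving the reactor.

0.101

U reacted = 0.456 × 542 = 247.2 mol/s; ν_U = −1, so ξ = 247.2/1 = 247.2 mol/s.
Outlet amounts (n = n₀ + ν ξ):
  U: 542 − 1(247.2) = 294.8
  P: 3580 − 3(247.2) = 2839
  Q: 0 + 2(247.2) = 494.3
  R: 1260 (inert)
Total out = 4888 mol/s; y_Q = 494.3 / 4888 = 0.1011.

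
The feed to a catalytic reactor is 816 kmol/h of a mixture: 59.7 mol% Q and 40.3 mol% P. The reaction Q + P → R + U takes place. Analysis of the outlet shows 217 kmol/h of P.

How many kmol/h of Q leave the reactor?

375 kmol/h

For P: n = n₀ − 1ξ → 217 = 328.8 − 1ξ, giving ξ = 111.8 kmol/h.
Outlet amounts (n = n₀ + ν ξ):
  Q: 487.2 − 1(111.8) = 375.3
  P: 328.8 − 1(111.8) = 217
  R: 0 + 1(111.8) = 111.8
  U: 0 + 1(111.8) = 111.8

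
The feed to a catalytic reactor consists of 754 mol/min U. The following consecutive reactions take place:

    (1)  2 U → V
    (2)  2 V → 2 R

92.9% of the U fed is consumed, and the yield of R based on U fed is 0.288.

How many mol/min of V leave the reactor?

133 mol/min

Conversion of U: U consumed = 2ξ₁ = 0.929 × 754 → ξ₁ = 350.2 mol/min.
Yield of R: 2ξ₂ / 754 = 0.288 → ξ₂ = 108.6 mol/min.
Outlet amounts (n = n₀ + Σ ν·ξ):
  U: 754 − 2(350.2) = 53.53
  V: 0 + 1(350.2) − 2(108.6) = 133.1
  R: 0 + 2(108.6) = 217.2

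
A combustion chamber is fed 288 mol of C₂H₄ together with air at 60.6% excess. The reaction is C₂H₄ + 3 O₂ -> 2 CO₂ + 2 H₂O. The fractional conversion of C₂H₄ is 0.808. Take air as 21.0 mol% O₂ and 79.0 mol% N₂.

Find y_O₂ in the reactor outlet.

0.1

Stoichiometric O₂ = 3 × 288 = 864 mol; O₂ fed = 864 × 1.606 = 1388 mol.
N₂ fed = 1388 × 79/21 = 5220 mol.
Fuel reacted = 0.808 × 288 → ξ = 232.7 mol.
Outlet (n = n₀ + ν ξ):
  C₂H₄: 288 − 1(232.7) = 55.3
  O₂: 1388 − 3(232.7) = 689.5
  N₂: 5220 (inert)
  CO₂: 0 + 2(232.7) = 465.4
  H₂O: 0 + 2(232.7) = 465.4
Total out = 6896 mol; y_O₂ = 689.5 / 6896 = 0.09999.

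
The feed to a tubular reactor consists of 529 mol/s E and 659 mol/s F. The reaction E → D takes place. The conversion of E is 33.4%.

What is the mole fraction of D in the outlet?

E reacted = 0.334 × 529 = 176.7 mol/s; ν_E = −1, so ξ = 176.7/1 = 176.7 mol/s.
Outlet amounts (n = n₀ + ν ξ):
  E: 529 − 1(176.7) = 352.3
  D: 0 + 1(176.7) = 176.7
  F: 659 (inert)
Total out = 1188 mol/s; y_D = 176.7 / 1188 = 0.1487.

0.149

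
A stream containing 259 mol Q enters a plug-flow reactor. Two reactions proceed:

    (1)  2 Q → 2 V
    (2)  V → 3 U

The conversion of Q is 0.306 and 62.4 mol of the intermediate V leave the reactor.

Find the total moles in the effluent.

Conversion of Q: Q consumed = 2ξ₁ = 0.306 × 259 → ξ₁ = 39.63 mol.
V balance: n_V = 0 + 2ξ₁ − 1ξ₂ = 62.4 → ξ₂ = (2·39.63 − 62.4)/1 = 16.85 mol.
Outlet amounts (n = n₀ + Σ ν·ξ):
  Q: 259 − 2(39.63) = 179.7
  V: 0 + 2(39.63) − 1(16.85) = 62.4
  U: 0 + 3(16.85) = 50.56
Total out = 179.7 + 62.4 + 50.56 = 292.7 mol.

293 mol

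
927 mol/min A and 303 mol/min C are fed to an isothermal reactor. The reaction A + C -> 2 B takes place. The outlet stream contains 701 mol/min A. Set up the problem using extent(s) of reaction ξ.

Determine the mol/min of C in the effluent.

77 mol/min

For A: n = n₀ − 1ξ → 701 = 927 − 1ξ, giving ξ = 226 mol/min.
Outlet amounts (n = n₀ + ν ξ):
  A: 927 − 1(226) = 701
  C: 303 − 1(226) = 77
  B: 0 + 2(226) = 452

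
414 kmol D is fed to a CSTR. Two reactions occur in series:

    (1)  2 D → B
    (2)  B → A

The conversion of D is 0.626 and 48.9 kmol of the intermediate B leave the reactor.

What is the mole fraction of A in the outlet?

Conversion of D: D consumed = 2ξ₁ = 0.626 × 414 → ξ₁ = 129.6 kmol.
B balance: n_B = 0 + 1ξ₁ − 1ξ₂ = 48.9 → ξ₂ = (1·129.6 − 48.9)/1 = 80.68 kmol.
Outlet amounts (n = n₀ + Σ ν·ξ):
  D: 414 − 2(129.6) = 154.8
  B: 0 + 1(129.6) − 1(80.68) = 48.9
  A: 0 + 1(80.68) = 80.68
Total out = 284.4 kmol; y_A = 80.68 / 284.4 = 0.2837.

0.284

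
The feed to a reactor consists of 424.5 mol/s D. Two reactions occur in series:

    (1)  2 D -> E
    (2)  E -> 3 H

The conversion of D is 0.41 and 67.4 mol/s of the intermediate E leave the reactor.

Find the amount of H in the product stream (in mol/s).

Conversion of D: D consumed = 2ξ₁ = 0.41 × 424.5 → ξ₁ = 87.02 mol/s.
E balance: n_E = 0 + 1ξ₁ − 1ξ₂ = 67.4 → ξ₂ = (1·87.02 − 67.4)/1 = 19.62 mol/s.
Outlet amounts (n = n₀ + Σ ν·ξ):
  D: 424.5 − 2(87.02) = 250.5
  E: 0 + 1(87.02) − 1(19.62) = 67.4
  H: 0 + 3(19.62) = 58.87

58.9 mol/s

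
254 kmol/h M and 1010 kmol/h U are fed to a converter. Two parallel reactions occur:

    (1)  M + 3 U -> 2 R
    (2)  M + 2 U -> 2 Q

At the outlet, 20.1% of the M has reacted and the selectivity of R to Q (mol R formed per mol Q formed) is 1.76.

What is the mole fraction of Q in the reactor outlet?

Conversion of M: M consumed = 0.201 × 254 = 51.05 kmol/h = 1ξ₁ + 1ξ₂.
Selectivity: 2ξ₁ / (2ξ₂) = 1.76 → ξ₁ = 1.76 ξ₂.
Substitute: (1·1.76 + 1) ξ₂ = 51.05 → ξ₂ = 18.5 kmol/h, ξ₁ = 32.56 kmol/h.
Outlet amounts (n = n₀ + Σ ν·ξ):
  M: 254 − 1(32.56) − 1(18.5) = 202.9
  U: 1010 − 3(32.56) − 2(18.5) = 875.3
  R: 0 + 2(32.56) = 65.11
  Q: 0 + 2(18.5) = 37
Total out = 1180 kmol/h; y_Q = 37 / 1180 = 0.03134.

0.0313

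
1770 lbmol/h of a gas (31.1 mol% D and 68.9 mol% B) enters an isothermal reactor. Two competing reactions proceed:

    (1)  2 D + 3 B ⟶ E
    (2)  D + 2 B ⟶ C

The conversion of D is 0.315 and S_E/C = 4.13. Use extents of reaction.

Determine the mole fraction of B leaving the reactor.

0.668

Conversion of D: D consumed = 0.315 × 550.5 = 173.4 lbmol/h = 2ξ₁ + 1ξ₂.
Selectivity: 1ξ₁ / (1ξ₂) = 4.13 → ξ₁ = 4.13 ξ₂.
Substitute: (2·4.13 + 1) ξ₂ = 173.4 → ξ₂ = 18.73 lbmol/h, ξ₁ = 77.34 lbmol/h.
Outlet amounts (n = n₀ + Σ ν·ξ):
  D: 550.5 − 2(77.34) − 1(18.73) = 377.1
  B: 1220 − 3(77.34) − 2(18.73) = 950.1
  E: 0 + 1(77.34) = 77.34
  C: 0 + 1(18.73) = 18.73
Total out = 1423 lbmol/h; y_B = 950.1 / 1423 = 0.6676.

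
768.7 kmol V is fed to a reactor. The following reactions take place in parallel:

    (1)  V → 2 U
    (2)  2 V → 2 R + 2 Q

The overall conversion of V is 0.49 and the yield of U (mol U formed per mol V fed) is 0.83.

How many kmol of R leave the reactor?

57.7 kmol

Yield of U: 2ξ₁ / 768.7 = 0.83 → ξ₁ = 319 kmol.
Conversion of V: 1ξ₁ + 2ξ₂ = 0.49 × 768.7 = 376.7 → ξ₂ = 28.83 kmol.
Outlet amounts (n = n₀ + Σ ν·ξ):
  V: 768.7 − 1(319) − 2(28.83) = 392
  U: 0 + 2(319) = 638
  R: 0 + 2(28.83) = 57.65
  Q: 0 + 2(28.83) = 57.65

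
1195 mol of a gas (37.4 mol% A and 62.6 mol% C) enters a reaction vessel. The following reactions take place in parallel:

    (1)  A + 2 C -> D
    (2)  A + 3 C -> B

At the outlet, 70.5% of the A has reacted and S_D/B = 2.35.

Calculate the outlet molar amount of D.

Conversion of A: A consumed = 0.705 × 446.9 = 315.1 mol = 1ξ₁ + 1ξ₂.
Selectivity: 1ξ₁ / (1ξ₂) = 2.35 → ξ₁ = 2.35 ξ₂.
Substitute: (1·2.35 + 1) ξ₂ = 315.1 → ξ₂ = 94.06 mol, ξ₁ = 221 mol.
Outlet amounts (n = n₀ + Σ ν·ξ):
  A: 446.9 − 1(221) − 1(94.06) = 131.8
  C: 748.1 − 2(221) − 3(94.06) = 23.84
  D: 0 + 1(221) = 221
  B: 0 + 1(94.06) = 94.06

221 mol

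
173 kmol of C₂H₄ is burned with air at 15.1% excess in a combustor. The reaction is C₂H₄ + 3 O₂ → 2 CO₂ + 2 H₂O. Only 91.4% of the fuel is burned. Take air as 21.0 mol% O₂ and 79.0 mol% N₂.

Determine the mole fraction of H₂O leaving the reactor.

Stoichiometric O₂ = 3 × 173 = 519 kmol; O₂ fed = 519 × 1.151 = 597.4 kmol.
N₂ fed = 597.4 × 79/21 = 2247 kmol.
Fuel reacted = 0.914 × 173 → ξ = 158.1 kmol.
Outlet (n = n₀ + ν ξ):
  C₂H₄: 173 − 1(158.1) = 14.88
  O₂: 597.4 − 3(158.1) = 123
  N₂: 2247 (inert)
  CO₂: 0 + 2(158.1) = 316.2
  H₂O: 0 + 2(158.1) = 316.2
Total out = 3018 kmol; y_H₂O = 316.2 / 3018 = 0.1048.

0.105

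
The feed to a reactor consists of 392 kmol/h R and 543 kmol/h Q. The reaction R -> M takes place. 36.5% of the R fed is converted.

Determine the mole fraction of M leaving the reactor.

0.153

R reacted = 0.365 × 392 = 143.1 kmol/h; ν_R = −1, so ξ = 143.1/1 = 143.1 kmol/h.
Outlet amounts (n = n₀ + ν ξ):
  R: 392 − 1(143.1) = 248.9
  M: 0 + 1(143.1) = 143.1
  Q: 543 (inert)
Total out = 935 kmol/h; y_M = 143.1 / 935 = 0.153.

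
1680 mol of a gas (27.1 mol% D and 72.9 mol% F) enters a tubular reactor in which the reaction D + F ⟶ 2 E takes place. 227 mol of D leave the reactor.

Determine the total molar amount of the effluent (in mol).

1680 mol

For D: n = n₀ − 1ξ → 227 = 455.3 − 1ξ, giving ξ = 228.3 mol.
Outlet amounts (n = n₀ + ν ξ):
  D: 455.3 − 1(228.3) = 227
  F: 1225 − 1(228.3) = 996.4
  E: 0 + 2(228.3) = 456.6
Total out = 227 + 996.4 + 456.6 = 1680 mol.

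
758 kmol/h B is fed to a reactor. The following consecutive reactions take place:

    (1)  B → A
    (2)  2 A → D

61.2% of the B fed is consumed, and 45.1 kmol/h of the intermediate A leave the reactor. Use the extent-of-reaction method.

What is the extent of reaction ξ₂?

ξ₂ = 209 kmol/h

Conversion of B: B consumed = 1ξ₁ = 0.612 × 758 → ξ₁ = 463.9 kmol/h.
A balance: n_A = 0 + 1ξ₁ − 2ξ₂ = 45.1 → ξ₂ = (1·463.9 − 45.1)/2 = 209.4 kmol/h.
Outlet amounts (n = n₀ + Σ ν·ξ):
  B: 758 − 1(463.9) = 294.1
  A: 0 + 1(463.9) − 2(209.4) = 45.1
  D: 0 + 1(209.4) = 209.4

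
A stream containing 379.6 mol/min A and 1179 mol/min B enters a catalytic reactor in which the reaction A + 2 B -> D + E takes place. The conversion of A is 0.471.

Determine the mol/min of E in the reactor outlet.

179 mol/min

A reacted = 0.471 × 379.6 = 178.8 mol/min; ν_A = −1, so ξ = 178.8/1 = 178.8 mol/min.
Outlet amounts (n = n₀ + ν ξ):
  A: 379.6 − 1(178.8) = 200.8
  B: 1179 − 2(178.8) = 821.4
  D: 0 + 1(178.8) = 178.8
  E: 0 + 1(178.8) = 178.8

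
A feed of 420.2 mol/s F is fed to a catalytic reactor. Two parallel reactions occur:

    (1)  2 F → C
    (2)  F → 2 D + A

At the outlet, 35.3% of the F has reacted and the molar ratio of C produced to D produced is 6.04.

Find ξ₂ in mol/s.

ξ₂ = 5.9 mol/s

Conversion of F: F consumed = 0.353 × 420.2 = 148.3 mol/s = 2ξ₁ + 1ξ₂.
Selectivity: 1ξ₁ / (2ξ₂) = 6.04 → ξ₁ = 12.08 ξ₂.
Substitute: (2·12.08 + 1) ξ₂ = 148.3 → ξ₂ = 5.895 mol/s, ξ₁ = 71.22 mol/s.
Outlet amounts (n = n₀ + Σ ν·ξ):
  F: 420.2 − 2(71.22) − 1(5.895) = 271.9
  C: 0 + 1(71.22) = 71.22
  D: 0 + 2(5.895) = 11.79
  A: 0 + 1(5.895) = 5.895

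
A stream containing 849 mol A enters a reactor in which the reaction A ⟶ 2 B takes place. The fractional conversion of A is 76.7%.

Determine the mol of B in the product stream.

1300 mol

A reacted = 0.767 × 849 = 651.2 mol; ν_A = −1, so ξ = 651.2/1 = 651.2 mol.
Outlet amounts (n = n₀ + ν ξ):
  A: 849 − 1(651.2) = 197.8
  B: 0 + 2(651.2) = 1302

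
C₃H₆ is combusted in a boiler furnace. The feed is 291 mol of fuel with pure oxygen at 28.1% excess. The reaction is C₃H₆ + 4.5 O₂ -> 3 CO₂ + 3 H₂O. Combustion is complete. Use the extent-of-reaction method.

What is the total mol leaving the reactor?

2110 mol

Stoichiometric O₂ = 4.5 × 291 = 1310 mol; O₂ fed = 1310 × 1.281 = 1677 mol.
Fuel reacted = 1 × 291 → ξ = 291 mol.
Outlet (n = n₀ + ν ξ):
  C₃H₆: 291 − 1(291) = 0
  O₂: 1677 − 4.5(291) = 368
  CO₂: 0 + 3(291) = 873
  H₂O: 0 + 3(291) = 873
Total out = 0 + 368 + 873 + 873 = 2114 mol.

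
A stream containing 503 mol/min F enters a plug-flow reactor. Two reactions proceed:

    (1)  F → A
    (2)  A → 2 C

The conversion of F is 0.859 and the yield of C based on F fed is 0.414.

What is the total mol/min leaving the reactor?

607 mol/min

Conversion of F: F consumed = 1ξ₁ = 0.859 × 503 → ξ₁ = 432.1 mol/min.
Yield of C: 2ξ₂ / 503 = 0.414 → ξ₂ = 104.1 mol/min.
Outlet amounts (n = n₀ + Σ ν·ξ):
  F: 503 − 1(432.1) = 70.92
  A: 0 + 1(432.1) − 1(104.1) = 328
  C: 0 + 2(104.1) = 208.2
Total out = 70.92 + 328 + 208.2 = 607.1 mol/min.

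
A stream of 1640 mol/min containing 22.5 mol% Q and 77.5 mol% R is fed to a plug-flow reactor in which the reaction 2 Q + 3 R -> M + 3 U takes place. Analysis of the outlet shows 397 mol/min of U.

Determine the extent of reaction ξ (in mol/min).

For U: n = n₀ + 3ξ → 397 = 0 + 3ξ, giving ξ = 132.3 mol/min.
Outlet amounts (n = n₀ + ν ξ):
  Q: 369 − 2(132.3) = 104.3
  R: 1271 − 3(132.3) = 874
  M: 0 + 1(132.3) = 132.3
  U: 0 + 3(132.3) = 397

ξ = 132 mol/min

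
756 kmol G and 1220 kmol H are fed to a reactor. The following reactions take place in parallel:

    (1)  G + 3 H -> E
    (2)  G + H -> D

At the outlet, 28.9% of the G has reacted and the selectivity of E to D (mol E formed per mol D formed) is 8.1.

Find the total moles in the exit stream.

Conversion of G: G consumed = 0.289 × 756 = 218.5 kmol = 1ξ₁ + 1ξ₂.
Selectivity: 1ξ₁ / (1ξ₂) = 8.1 → ξ₁ = 8.1 ξ₂.
Substitute: (1·8.1 + 1) ξ₂ = 218.5 → ξ₂ = 24.01 kmol, ξ₁ = 194.5 kmol.
Outlet amounts (n = n₀ + Σ ν·ξ):
  G: 756 − 1(194.5) − 1(24.01) = 537.5
  H: 1220 − 3(194.5) − 1(24.01) = 612.6
  E: 0 + 1(194.5) = 194.5
  D: 0 + 1(24.01) = 24.01
Total out = 537.5 + 612.6 + 194.5 + 24.01 = 1369 kmol.

1370 kmol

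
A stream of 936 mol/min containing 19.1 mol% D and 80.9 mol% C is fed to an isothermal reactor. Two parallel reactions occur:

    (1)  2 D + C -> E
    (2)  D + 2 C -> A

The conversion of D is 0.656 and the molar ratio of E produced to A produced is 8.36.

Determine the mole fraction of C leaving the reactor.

0.848

Conversion of D: D consumed = 0.656 × 178.8 = 117.3 mol/min = 2ξ₁ + 1ξ₂.
Selectivity: 1ξ₁ / (1ξ₂) = 8.36 → ξ₁ = 8.36 ξ₂.
Substitute: (2·8.36 + 1) ξ₂ = 117.3 → ξ₂ = 6.618 mol/min, ξ₁ = 55.33 mol/min.
Outlet amounts (n = n₀ + Σ ν·ξ):
  D: 178.8 − 2(55.33) − 1(6.618) = 61.5
  C: 757.2 − 1(55.33) − 2(6.618) = 688.7
  E: 0 + 1(55.33) = 55.33
  A: 0 + 1(6.618) = 6.618
Total out = 812.1 mol/min; y_C = 688.7 / 812.1 = 0.848.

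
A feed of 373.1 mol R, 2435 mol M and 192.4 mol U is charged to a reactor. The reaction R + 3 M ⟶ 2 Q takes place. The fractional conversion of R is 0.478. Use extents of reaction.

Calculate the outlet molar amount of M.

1900 mol

R reacted = 0.478 × 373.1 = 178.3 mol; ν_R = −1, so ξ = 178.3/1 = 178.3 mol.
Outlet amounts (n = n₀ + ν ξ):
  R: 373.1 − 1(178.3) = 194.8
  M: 2435 − 3(178.3) = 1900
  Q: 0 + 2(178.3) = 356.7
  U: 192.4 (inert)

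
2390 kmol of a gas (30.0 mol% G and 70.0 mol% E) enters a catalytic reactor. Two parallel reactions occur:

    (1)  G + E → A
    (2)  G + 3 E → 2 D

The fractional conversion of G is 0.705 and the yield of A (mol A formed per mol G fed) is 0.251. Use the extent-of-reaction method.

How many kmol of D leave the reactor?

Yield of A: 1ξ₁ / 717 = 0.251 → ξ₁ = 180 kmol.
Conversion of G: 1ξ₁ + 1ξ₂ = 0.705 × 717 = 505.5 → ξ₂ = 325.5 kmol.
Outlet amounts (n = n₀ + Σ ν·ξ):
  G: 717 − 1(180) − 1(325.5) = 211.5
  E: 1673 − 1(180) − 3(325.5) = 516.5
  A: 0 + 1(180) = 180
  D: 0 + 2(325.5) = 651

651 kmol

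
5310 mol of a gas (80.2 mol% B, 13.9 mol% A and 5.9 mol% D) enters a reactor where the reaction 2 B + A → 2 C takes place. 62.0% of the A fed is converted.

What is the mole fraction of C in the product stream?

A reacted = 0.62 × 738.1 = 457.6 mol; ν_A = −1, so ξ = 457.6/1 = 457.6 mol.
Outlet amounts (n = n₀ + ν ξ):
  B: 4259 − 2(457.6) = 3343
  A: 738.1 − 1(457.6) = 280.5
  C: 0 + 2(457.6) = 915.2
  D: 313.3 (inert)
Total out = 4852 mol; y_C = 915.2 / 4852 = 0.1886.

0.189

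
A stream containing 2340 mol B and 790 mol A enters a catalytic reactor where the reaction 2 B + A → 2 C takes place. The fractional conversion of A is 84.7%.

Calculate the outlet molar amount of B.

1000 mol

A reacted = 0.847 × 790 = 669.1 mol; ν_A = −1, so ξ = 669.1/1 = 669.1 mol.
Outlet amounts (n = n₀ + ν ξ):
  B: 2340 − 2(669.1) = 1002
  A: 790 − 1(669.1) = 120.9
  C: 0 + 2(669.1) = 1338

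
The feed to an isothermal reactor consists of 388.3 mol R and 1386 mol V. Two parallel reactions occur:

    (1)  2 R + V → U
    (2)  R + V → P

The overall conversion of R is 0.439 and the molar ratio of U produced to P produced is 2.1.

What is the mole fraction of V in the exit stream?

Conversion of R: R consumed = 0.439 × 388.3 = 170.5 mol = 2ξ₁ + 1ξ₂.
Selectivity: 1ξ₁ / (1ξ₂) = 2.1 → ξ₁ = 2.1 ξ₂.
Substitute: (2·2.1 + 1) ξ₂ = 170.5 → ξ₂ = 32.78 mol, ξ₁ = 68.84 mol.
Outlet amounts (n = n₀ + Σ ν·ξ):
  R: 388.3 − 2(68.84) − 1(32.78) = 217.8
  V: 1386 − 1(68.84) − 1(32.78) = 1284
  U: 0 + 1(68.84) = 68.84
  P: 0 + 1(32.78) = 32.78
Total out = 1604 mol; y_V = 1284 / 1604 = 0.8008.

0.801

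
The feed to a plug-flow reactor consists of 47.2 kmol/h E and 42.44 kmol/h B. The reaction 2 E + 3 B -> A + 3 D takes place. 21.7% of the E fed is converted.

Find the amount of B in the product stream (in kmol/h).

27.1 kmol/h

E reacted = 0.217 × 47.2 = 10.24 kmol/h; ν_E = −2, so ξ = 10.24/2 = 5.121 kmol/h.
Outlet amounts (n = n₀ + ν ξ):
  E: 47.2 − 2(5.121) = 36.96
  B: 42.44 − 3(5.121) = 27.08
  A: 0 + 1(5.121) = 5.121
  D: 0 + 3(5.121) = 15.36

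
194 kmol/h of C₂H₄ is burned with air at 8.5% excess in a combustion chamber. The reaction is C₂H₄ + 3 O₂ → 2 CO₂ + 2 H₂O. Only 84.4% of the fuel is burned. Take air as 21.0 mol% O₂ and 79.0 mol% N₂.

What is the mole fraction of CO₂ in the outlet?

0.102

Stoichiometric O₂ = 3 × 194 = 582 kmol/h; O₂ fed = 582 × 1.085 = 631.5 kmol/h.
N₂ fed = 631.5 × 79/21 = 2376 kmol/h.
Fuel reacted = 0.844 × 194 → ξ = 163.7 kmol/h.
Outlet (n = n₀ + ν ξ):
  C₂H₄: 194 − 1(163.7) = 30.26
  O₂: 631.5 − 3(163.7) = 140.3
  N₂: 2376 (inert)
  CO₂: 0 + 2(163.7) = 327.5
  H₂O: 0 + 2(163.7) = 327.5
Total out = 3201 kmol/h; y_CO₂ = 327.5 / 3201 = 0.1023.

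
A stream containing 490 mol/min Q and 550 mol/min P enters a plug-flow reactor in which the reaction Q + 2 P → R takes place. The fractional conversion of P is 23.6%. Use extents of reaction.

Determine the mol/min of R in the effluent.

P reacted = 0.236 × 550 = 129.8 mol/min; ν_P = −2, so ξ = 129.8/2 = 64.9 mol/min.
Outlet amounts (n = n₀ + ν ξ):
  Q: 490 − 1(64.9) = 425.1
  P: 550 − 2(64.9) = 420.2
  R: 0 + 1(64.9) = 64.9

64.9 mol/min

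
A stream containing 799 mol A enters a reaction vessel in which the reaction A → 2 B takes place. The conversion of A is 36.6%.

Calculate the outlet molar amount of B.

A reacted = 0.366 × 799 = 292.4 mol; ν_A = −1, so ξ = 292.4/1 = 292.4 mol.
Outlet amounts (n = n₀ + ν ξ):
  A: 799 − 1(292.4) = 506.6
  B: 0 + 2(292.4) = 584.9

585 mol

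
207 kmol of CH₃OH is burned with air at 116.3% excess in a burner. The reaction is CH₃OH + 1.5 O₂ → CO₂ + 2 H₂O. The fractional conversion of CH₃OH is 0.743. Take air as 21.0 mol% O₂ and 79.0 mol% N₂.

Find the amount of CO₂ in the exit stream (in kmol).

Stoichiometric O₂ = 1.5 × 207 = 310.5 kmol; O₂ fed = 310.5 × 2.163 = 671.6 kmol.
N₂ fed = 671.6 × 79/21 = 2527 kmol.
Fuel reacted = 0.743 × 207 → ξ = 153.8 kmol.
Outlet (n = n₀ + ν ξ):
  CH₃OH: 207 − 1(153.8) = 53.2
  O₂: 671.6 − 1.5(153.8) = 440.9
  N₂: 2527 (inert)
  CO₂: 0 + 1(153.8) = 153.8
  H₂O: 0 + 2(153.8) = 307.6

154 kmol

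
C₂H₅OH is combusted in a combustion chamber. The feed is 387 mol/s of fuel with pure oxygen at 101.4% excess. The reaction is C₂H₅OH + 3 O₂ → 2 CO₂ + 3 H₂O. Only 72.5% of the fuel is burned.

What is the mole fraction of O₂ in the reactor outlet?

Stoichiometric O₂ = 3 × 387 = 1161 mol/s; O₂ fed = 1161 × 2.014 = 2338 mol/s.
Fuel reacted = 0.725 × 387 → ξ = 280.6 mol/s.
Outlet (n = n₀ + ν ξ):
  C₂H₅OH: 387 − 1(280.6) = 106.4
  O₂: 2338 − 3(280.6) = 1497
  CO₂: 0 + 2(280.6) = 561.1
  H₂O: 0 + 3(280.6) = 841.7
Total out = 3006 mol/s; y_O₂ = 1497 / 3006 = 0.4979.

0.498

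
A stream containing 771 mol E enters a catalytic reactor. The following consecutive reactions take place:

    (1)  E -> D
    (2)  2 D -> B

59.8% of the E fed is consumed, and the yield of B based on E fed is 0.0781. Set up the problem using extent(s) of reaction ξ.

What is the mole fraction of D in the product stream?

Conversion of E: E consumed = 1ξ₁ = 0.598 × 771 → ξ₁ = 461.1 mol.
Yield of B: 1ξ₂ / 771 = 0.0781 → ξ₂ = 60.22 mol.
Outlet amounts (n = n₀ + Σ ν·ξ):
  E: 771 − 1(461.1) = 309.9
  D: 0 + 1(461.1) − 2(60.22) = 340.6
  B: 0 + 1(60.22) = 60.22
Total out = 710.8 mol; y_D = 340.6 / 710.8 = 0.4792.

0.479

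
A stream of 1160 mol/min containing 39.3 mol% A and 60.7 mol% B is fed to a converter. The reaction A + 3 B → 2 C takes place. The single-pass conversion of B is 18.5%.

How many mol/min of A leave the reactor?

B reacted = 0.185 × 704.1 = 130.3 mol/min; ν_B = −3, so ξ = 130.3/3 = 43.42 mol/min.
Outlet amounts (n = n₀ + ν ξ):
  A: 455.9 − 1(43.42) = 412.5
  B: 704.1 − 3(43.42) = 573.9
  C: 0 + 2(43.42) = 86.84

412 mol/min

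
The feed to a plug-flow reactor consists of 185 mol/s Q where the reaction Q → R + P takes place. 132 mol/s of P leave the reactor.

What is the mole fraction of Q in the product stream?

0.167

For P: n = n₀ + 1ξ → 132 = 0 + 1ξ, giving ξ = 132 mol/s.
Outlet amounts (n = n₀ + ν ξ):
  Q: 185 − 1(132) = 53
  R: 0 + 1(132) = 132
  P: 0 + 1(132) = 132
Total out = 317 mol/s; y_Q = 53 / 317 = 0.1672.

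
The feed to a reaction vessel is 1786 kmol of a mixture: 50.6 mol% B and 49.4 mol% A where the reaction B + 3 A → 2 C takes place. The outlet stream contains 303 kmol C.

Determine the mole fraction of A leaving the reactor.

0.288

For C: n = n₀ + 2ξ → 303 = 0 + 2ξ, giving ξ = 151.5 kmol.
Outlet amounts (n = n₀ + ν ξ):
  B: 903.7 − 1(151.5) = 752.2
  A: 882.3 − 3(151.5) = 427.8
  C: 0 + 2(151.5) = 303
Total out = 1483 kmol; y_A = 427.8 / 1483 = 0.2885.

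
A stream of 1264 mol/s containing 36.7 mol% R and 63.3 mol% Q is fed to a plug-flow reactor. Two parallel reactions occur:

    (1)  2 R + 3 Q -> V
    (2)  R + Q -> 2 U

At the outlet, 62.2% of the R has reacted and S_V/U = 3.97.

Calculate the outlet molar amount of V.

136 mol/s

Conversion of R: R consumed = 0.622 × 463.9 = 288.5 mol/s = 2ξ₁ + 1ξ₂.
Selectivity: 1ξ₁ / (2ξ₂) = 3.97 → ξ₁ = 7.94 ξ₂.
Substitute: (2·7.94 + 1) ξ₂ = 288.5 → ξ₂ = 17.09 mol/s, ξ₁ = 135.7 mol/s.
Outlet amounts (n = n₀ + Σ ν·ξ):
  R: 463.9 − 2(135.7) − 1(17.09) = 175.3
  Q: 800.1 − 3(135.7) − 1(17.09) = 375.9
  V: 0 + 1(135.7) = 135.7
  U: 0 + 2(17.09) = 34.19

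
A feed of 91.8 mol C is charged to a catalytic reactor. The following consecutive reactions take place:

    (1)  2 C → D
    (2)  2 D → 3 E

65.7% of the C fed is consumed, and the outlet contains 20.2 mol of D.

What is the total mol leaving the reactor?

Conversion of C: C consumed = 2ξ₁ = 0.657 × 91.8 → ξ₁ = 30.16 mol.
D balance: n_D = 0 + 1ξ₁ − 2ξ₂ = 20.2 → ξ₂ = (1·30.16 − 20.2)/2 = 4.978 mol.
Outlet amounts (n = n₀ + Σ ν·ξ):
  C: 91.8 − 2(30.16) = 31.49
  D: 0 + 1(30.16) − 2(4.978) = 20.2
  E: 0 + 3(4.978) = 14.93
Total out = 31.49 + 20.2 + 14.93 = 66.62 mol.

66.6 mol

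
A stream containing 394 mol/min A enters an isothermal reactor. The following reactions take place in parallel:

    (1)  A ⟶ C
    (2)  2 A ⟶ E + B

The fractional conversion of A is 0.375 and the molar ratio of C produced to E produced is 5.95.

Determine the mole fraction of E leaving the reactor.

Conversion of A: A consumed = 0.375 × 394 = 147.8 mol/min = 1ξ₁ + 2ξ₂.
Selectivity: 1ξ₁ / (1ξ₂) = 5.95 → ξ₁ = 5.95 ξ₂.
Substitute: (1·5.95 + 2) ξ₂ = 147.8 → ξ₂ = 18.58 mol/min, ξ₁ = 110.6 mol/min.
Outlet amounts (n = n₀ + Σ ν·ξ):
  A: 394 − 1(110.6) − 2(18.58) = 246.2
  C: 0 + 1(110.6) = 110.6
  E: 0 + 1(18.58) = 18.58
  B: 0 + 1(18.58) = 18.58
Total out = 394 mol/min; y_E = 18.58 / 394 = 0.04717.

0.0472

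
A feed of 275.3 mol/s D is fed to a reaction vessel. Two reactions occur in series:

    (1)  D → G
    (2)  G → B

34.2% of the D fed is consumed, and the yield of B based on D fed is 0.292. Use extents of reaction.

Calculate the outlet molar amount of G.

13.8 mol/s

Conversion of D: D consumed = 1ξ₁ = 0.342 × 275.3 → ξ₁ = 94.15 mol/s.
Yield of B: 1ξ₂ / 275.3 = 0.292 → ξ₂ = 80.39 mol/s.
Outlet amounts (n = n₀ + Σ ν·ξ):
  D: 275.3 − 1(94.15) = 181.1
  G: 0 + 1(94.15) − 1(80.39) = 13.77
  B: 0 + 1(80.39) = 80.39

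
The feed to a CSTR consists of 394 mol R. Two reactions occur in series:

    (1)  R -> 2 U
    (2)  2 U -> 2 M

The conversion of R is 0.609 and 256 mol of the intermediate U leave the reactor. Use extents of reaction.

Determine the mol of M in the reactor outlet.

224 mol

Conversion of R: R consumed = 1ξ₁ = 0.609 × 394 → ξ₁ = 239.9 mol.
U balance: n_U = 0 + 2ξ₁ − 2ξ₂ = 256 → ξ₂ = (2·239.9 − 256)/2 = 111.9 mol.
Outlet amounts (n = n₀ + Σ ν·ξ):
  R: 394 − 1(239.9) = 154.1
  U: 0 + 2(239.9) − 2(111.9) = 256
  M: 0 + 2(111.9) = 223.9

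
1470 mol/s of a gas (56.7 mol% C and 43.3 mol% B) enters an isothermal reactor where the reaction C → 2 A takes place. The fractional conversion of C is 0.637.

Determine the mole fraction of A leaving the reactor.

C reacted = 0.637 × 833.5 = 530.9 mol/s; ν_C = −1, so ξ = 530.9/1 = 530.9 mol/s.
Outlet amounts (n = n₀ + ν ξ):
  C: 833.5 − 1(530.9) = 302.6
  A: 0 + 2(530.9) = 1062
  B: 636.5 (inert)
Total out = 2001 mol/s; y_A = 1062 / 2001 = 0.5307.

0.531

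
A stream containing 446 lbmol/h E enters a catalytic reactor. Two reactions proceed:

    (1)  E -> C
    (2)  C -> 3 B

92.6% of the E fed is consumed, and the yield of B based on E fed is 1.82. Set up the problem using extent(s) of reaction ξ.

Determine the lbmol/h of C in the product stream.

Conversion of E: E consumed = 1ξ₁ = 0.926 × 446 → ξ₁ = 413 lbmol/h.
Yield of B: 3ξ₂ / 446 = 1.82 → ξ₂ = 270.6 lbmol/h.
Outlet amounts (n = n₀ + Σ ν·ξ):
  E: 446 − 1(413) = 33
  C: 0 + 1(413) − 1(270.6) = 142.4
  B: 0 + 3(270.6) = 811.7

142 lbmol/h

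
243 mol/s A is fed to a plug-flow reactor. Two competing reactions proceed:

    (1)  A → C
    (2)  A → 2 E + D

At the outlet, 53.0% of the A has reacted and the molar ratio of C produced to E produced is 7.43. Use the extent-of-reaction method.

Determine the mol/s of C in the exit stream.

Conversion of A: A consumed = 0.53 × 243 = 128.8 mol/s = 1ξ₁ + 1ξ₂.
Selectivity: 1ξ₁ / (2ξ₂) = 7.43 → ξ₁ = 14.86 ξ₂.
Substitute: (1·14.86 + 1) ξ₂ = 128.8 → ξ₂ = 8.12 mol/s, ξ₁ = 120.7 mol/s.
Outlet amounts (n = n₀ + Σ ν·ξ):
  A: 243 − 1(120.7) − 1(8.12) = 114.2
  C: 0 + 1(120.7) = 120.7
  E: 0 + 2(8.12) = 16.24
  D: 0 + 1(8.12) = 8.12

121 mol/s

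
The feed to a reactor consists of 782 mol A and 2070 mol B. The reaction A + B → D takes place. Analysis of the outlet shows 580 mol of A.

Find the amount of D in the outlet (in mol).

For A: n = n₀ − 1ξ → 580 = 782 − 1ξ, giving ξ = 202 mol.
Outlet amounts (n = n₀ + ν ξ):
  A: 782 − 1(202) = 580
  B: 2070 − 1(202) = 1868
  D: 0 + 1(202) = 202

202 mol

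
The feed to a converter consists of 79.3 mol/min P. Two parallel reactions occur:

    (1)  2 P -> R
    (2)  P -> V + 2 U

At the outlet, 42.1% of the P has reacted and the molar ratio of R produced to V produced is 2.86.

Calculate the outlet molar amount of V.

4.97 mol/min

Conversion of P: P consumed = 0.421 × 79.3 = 33.39 mol/min = 2ξ₁ + 1ξ₂.
Selectivity: 1ξ₁ / (1ξ₂) = 2.86 → ξ₁ = 2.86 ξ₂.
Substitute: (2·2.86 + 1) ξ₂ = 33.39 → ξ₂ = 4.968 mol/min, ξ₁ = 14.21 mol/min.
Outlet amounts (n = n₀ + Σ ν·ξ):
  P: 79.3 − 2(14.21) − 1(4.968) = 45.91
  R: 0 + 1(14.21) = 14.21
  V: 0 + 1(4.968) = 4.968
  U: 0 + 2(4.968) = 9.936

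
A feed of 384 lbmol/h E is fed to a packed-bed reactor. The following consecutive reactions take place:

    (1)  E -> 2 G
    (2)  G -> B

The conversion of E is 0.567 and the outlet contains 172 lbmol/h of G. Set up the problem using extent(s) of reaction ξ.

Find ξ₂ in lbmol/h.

ξ₂ = 263 lbmol/h

Conversion of E: E consumed = 1ξ₁ = 0.567 × 384 → ξ₁ = 217.7 lbmol/h.
G balance: n_G = 0 + 2ξ₁ − 1ξ₂ = 172 → ξ₂ = (2·217.7 − 172)/1 = 263.5 lbmol/h.
Outlet amounts (n = n₀ + Σ ν·ξ):
  E: 384 − 1(217.7) = 166.3
  G: 0 + 2(217.7) − 1(263.5) = 172
  B: 0 + 1(263.5) = 263.5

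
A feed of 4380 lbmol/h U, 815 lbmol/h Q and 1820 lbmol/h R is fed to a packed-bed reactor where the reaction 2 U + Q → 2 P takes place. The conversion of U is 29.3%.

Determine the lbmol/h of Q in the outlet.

U reacted = 0.293 × 4380 = 1283 lbmol/h; ν_U = −2, so ξ = 1283/2 = 641.7 lbmol/h.
Outlet amounts (n = n₀ + ν ξ):
  U: 4380 − 2(641.7) = 3097
  Q: 815 − 1(641.7) = 173.3
  P: 0 + 2(641.7) = 1283
  R: 1820 (inert)

173 lbmol/h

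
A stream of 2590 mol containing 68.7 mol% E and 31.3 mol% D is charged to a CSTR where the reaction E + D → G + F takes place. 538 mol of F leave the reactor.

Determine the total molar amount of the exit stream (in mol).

For F: n = n₀ + 1ξ → 538 = 0 + 1ξ, giving ξ = 538 mol.
Outlet amounts (n = n₀ + ν ξ):
  E: 1779 − 1(538) = 1241
  D: 810.7 − 1(538) = 272.7
  G: 0 + 1(538) = 538
  F: 0 + 1(538) = 538
Total out = 1241 + 272.7 + 538 + 538 = 2590 mol.

2590 mol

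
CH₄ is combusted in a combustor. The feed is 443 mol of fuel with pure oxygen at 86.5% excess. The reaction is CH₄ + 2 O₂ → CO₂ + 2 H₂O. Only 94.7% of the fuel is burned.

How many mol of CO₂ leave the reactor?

420 mol

Stoichiometric O₂ = 2 × 443 = 886 mol; O₂ fed = 886 × 1.865 = 1652 mol.
Fuel reacted = 0.947 × 443 → ξ = 419.5 mol.
Outlet (n = n₀ + ν ξ):
  CH₄: 443 − 1(419.5) = 23.48
  O₂: 1652 − 2(419.5) = 813.3
  CO₂: 0 + 1(419.5) = 419.5
  H₂O: 0 + 2(419.5) = 839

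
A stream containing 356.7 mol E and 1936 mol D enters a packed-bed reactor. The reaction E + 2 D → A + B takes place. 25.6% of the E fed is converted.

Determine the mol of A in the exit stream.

91.3 mol

E reacted = 0.256 × 356.7 = 91.32 mol; ν_E = −1, so ξ = 91.32/1 = 91.32 mol.
Outlet amounts (n = n₀ + ν ξ):
  E: 356.7 − 1(91.32) = 265.4
  D: 1936 − 2(91.32) = 1753
  A: 0 + 1(91.32) = 91.32
  B: 0 + 1(91.32) = 91.32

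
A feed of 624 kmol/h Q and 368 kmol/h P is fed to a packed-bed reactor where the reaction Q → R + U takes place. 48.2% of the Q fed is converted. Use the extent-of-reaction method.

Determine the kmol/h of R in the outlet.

Q reacted = 0.482 × 624 = 300.8 kmol/h; ν_Q = −1, so ξ = 300.8/1 = 300.8 kmol/h.
Outlet amounts (n = n₀ + ν ξ):
  Q: 624 − 1(300.8) = 323.2
  R: 0 + 1(300.8) = 300.8
  U: 0 + 1(300.8) = 300.8
  P: 368 (inert)

301 kmol/h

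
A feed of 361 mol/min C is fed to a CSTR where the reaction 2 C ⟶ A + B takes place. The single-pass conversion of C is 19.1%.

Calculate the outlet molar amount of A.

C reacted = 0.191 × 361 = 68.95 mol/min; ν_C = −2, so ξ = 68.95/2 = 34.48 mol/min.
Outlet amounts (n = n₀ + ν ξ):
  C: 361 − 2(34.48) = 292
  A: 0 + 1(34.48) = 34.48
  B: 0 + 1(34.48) = 34.48

34.5 mol/min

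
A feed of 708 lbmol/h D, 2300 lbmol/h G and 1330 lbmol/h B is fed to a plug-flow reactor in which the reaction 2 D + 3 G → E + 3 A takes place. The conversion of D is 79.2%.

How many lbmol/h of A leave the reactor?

841 lbmol/h

D reacted = 0.792 × 708 = 560.7 lbmol/h; ν_D = −2, so ξ = 560.7/2 = 280.4 lbmol/h.
Outlet amounts (n = n₀ + ν ξ):
  D: 708 − 2(280.4) = 147.3
  G: 2300 − 3(280.4) = 1459
  E: 0 + 1(280.4) = 280.4
  A: 0 + 3(280.4) = 841.1
  B: 1330 (inert)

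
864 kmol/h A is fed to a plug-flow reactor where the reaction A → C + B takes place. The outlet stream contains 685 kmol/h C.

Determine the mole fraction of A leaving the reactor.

For C: n = n₀ + 1ξ → 685 = 0 + 1ξ, giving ξ = 685 kmol/h.
Outlet amounts (n = n₀ + ν ξ):
  A: 864 − 1(685) = 179
  C: 0 + 1(685) = 685
  B: 0 + 1(685) = 685
Total out = 1549 kmol/h; y_A = 179 / 1549 = 0.1156.

0.116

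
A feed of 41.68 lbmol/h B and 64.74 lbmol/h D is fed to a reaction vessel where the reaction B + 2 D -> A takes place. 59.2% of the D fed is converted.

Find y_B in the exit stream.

D reacted = 0.592 × 64.74 = 38.33 lbmol/h; ν_D = −2, so ξ = 38.33/2 = 19.16 lbmol/h.
Outlet amounts (n = n₀ + ν ξ):
  B: 41.68 − 1(19.16) = 22.52
  D: 64.74 − 2(19.16) = 26.41
  A: 0 + 1(19.16) = 19.16
Total out = 68.09 lbmol/h; y_B = 22.52 / 68.09 = 0.3307.

0.331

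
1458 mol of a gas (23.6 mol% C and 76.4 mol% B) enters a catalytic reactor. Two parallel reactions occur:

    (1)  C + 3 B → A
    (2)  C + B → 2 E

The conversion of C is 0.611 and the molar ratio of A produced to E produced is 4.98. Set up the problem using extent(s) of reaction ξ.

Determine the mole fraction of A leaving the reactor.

0.216

Conversion of C: C consumed = 0.611 × 344.1 = 210.2 mol = 1ξ₁ + 1ξ₂.
Selectivity: 1ξ₁ / (2ξ₂) = 4.98 → ξ₁ = 9.96 ξ₂.
Substitute: (1·9.96 + 1) ξ₂ = 210.2 → ξ₂ = 19.18 mol, ξ₁ = 191.1 mol.
Outlet amounts (n = n₀ + Σ ν·ξ):
  C: 344.1 − 1(191.1) − 1(19.18) = 133.9
  B: 1114 − 3(191.1) − 1(19.18) = 521.6
  A: 0 + 1(191.1) = 191.1
  E: 0 + 2(19.18) = 38.36
Total out = 884.8 mol; y_A = 191.1 / 884.8 = 0.2159.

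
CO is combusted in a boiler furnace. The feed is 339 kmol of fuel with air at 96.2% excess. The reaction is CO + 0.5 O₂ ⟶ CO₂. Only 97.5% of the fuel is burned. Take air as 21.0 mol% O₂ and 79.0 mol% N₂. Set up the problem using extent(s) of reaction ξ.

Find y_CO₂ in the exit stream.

Stoichiometric O₂ = 0.5 × 339 = 169.5 kmol; O₂ fed = 169.5 × 1.962 = 332.6 kmol.
N₂ fed = 332.6 × 79/21 = 1251 kmol.
Fuel reacted = 0.975 × 339 → ξ = 330.5 kmol.
Outlet (n = n₀ + ν ξ):
  CO: 339 − 1(330.5) = 8.475
  O₂: 332.6 − 0.5(330.5) = 167.3
  N₂: 1251 (inert)
  CO₂: 0 + 1(330.5) = 330.5
Total out = 1757 kmol; y_CO₂ = 330.5 / 1757 = 0.1881.

0.188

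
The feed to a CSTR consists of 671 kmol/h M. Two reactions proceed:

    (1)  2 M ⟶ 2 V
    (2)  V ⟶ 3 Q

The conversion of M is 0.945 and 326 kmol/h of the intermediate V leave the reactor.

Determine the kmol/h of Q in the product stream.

924 kmol/h

Conversion of M: M consumed = 2ξ₁ = 0.945 × 671 → ξ₁ = 317 kmol/h.
V balance: n_V = 0 + 2ξ₁ − 1ξ₂ = 326 → ξ₂ = (2·317 − 326)/1 = 308.1 kmol/h.
Outlet amounts (n = n₀ + Σ ν·ξ):
  M: 671 − 2(317) = 36.91
  V: 0 + 2(317) − 1(308.1) = 326
  Q: 0 + 3(308.1) = 924.3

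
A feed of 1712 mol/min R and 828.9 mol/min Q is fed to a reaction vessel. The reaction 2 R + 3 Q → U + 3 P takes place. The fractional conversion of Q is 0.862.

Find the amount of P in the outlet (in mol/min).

715 mol/min

Q reacted = 0.862 × 828.9 = 714.5 mol/min; ν_Q = −3, so ξ = 714.5/3 = 238.2 mol/min.
Outlet amounts (n = n₀ + ν ξ):
  R: 1712 − 2(238.2) = 1236
  Q: 828.9 − 3(238.2) = 114.4
  U: 0 + 1(238.2) = 238.2
  P: 0 + 3(238.2) = 714.5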